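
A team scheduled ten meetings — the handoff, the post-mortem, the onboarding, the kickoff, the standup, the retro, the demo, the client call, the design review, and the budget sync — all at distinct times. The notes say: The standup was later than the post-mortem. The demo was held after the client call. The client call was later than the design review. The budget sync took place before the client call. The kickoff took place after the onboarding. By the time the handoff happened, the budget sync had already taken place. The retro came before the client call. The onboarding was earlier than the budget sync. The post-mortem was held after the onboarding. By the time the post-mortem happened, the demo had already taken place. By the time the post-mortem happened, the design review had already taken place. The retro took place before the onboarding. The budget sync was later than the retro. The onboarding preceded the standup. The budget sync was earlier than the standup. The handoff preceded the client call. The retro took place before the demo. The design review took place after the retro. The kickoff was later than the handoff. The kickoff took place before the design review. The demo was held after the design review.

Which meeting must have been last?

Every other meeting has a chain of constraints placing it before the standup, so the standup is last.

the standup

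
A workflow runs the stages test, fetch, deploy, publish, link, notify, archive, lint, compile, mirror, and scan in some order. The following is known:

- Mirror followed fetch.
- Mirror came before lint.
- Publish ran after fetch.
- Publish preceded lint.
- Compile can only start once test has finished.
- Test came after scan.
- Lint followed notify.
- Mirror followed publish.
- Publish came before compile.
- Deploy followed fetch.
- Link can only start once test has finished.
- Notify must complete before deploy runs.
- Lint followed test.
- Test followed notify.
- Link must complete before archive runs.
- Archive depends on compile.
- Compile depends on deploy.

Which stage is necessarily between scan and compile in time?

test

Tracing the constraints gives scan → test → compile, so test sits after scan and before compile.
No other stage is forced both after scan and before compile.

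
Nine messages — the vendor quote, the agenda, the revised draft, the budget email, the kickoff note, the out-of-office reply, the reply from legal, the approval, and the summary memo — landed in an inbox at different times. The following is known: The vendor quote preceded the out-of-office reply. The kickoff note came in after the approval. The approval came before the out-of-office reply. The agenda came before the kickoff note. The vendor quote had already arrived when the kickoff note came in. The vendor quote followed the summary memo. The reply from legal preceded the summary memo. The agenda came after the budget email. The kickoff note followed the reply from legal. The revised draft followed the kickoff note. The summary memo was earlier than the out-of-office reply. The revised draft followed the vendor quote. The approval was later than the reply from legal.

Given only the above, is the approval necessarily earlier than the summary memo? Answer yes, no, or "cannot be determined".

No chain of stated constraints runs from the approval to the summary memo, and none runs from the summary memo to the approval either.
So the relative order of the approval and the summary memo is not fixed by the given facts.

cannot be determined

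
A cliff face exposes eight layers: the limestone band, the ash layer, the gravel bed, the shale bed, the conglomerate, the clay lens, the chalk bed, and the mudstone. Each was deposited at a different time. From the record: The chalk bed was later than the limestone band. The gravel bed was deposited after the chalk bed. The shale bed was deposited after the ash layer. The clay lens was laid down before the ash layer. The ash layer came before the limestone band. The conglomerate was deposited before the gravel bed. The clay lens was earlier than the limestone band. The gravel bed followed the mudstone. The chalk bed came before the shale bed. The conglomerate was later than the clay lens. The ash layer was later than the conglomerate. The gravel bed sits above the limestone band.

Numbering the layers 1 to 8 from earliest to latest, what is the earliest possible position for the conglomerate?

2

The clay lens must come before the conglomerate — 1 forced predecessor.
Nothing else is forced ahead of the conglomerate, so its earliest slot is position 1 + 1 = 2.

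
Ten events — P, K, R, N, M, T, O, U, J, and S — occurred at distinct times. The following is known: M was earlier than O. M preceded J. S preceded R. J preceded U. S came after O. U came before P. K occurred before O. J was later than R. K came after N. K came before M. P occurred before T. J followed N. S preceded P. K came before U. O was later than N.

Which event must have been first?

N

N has a chain of constraints placing it before every other event, so N must be first.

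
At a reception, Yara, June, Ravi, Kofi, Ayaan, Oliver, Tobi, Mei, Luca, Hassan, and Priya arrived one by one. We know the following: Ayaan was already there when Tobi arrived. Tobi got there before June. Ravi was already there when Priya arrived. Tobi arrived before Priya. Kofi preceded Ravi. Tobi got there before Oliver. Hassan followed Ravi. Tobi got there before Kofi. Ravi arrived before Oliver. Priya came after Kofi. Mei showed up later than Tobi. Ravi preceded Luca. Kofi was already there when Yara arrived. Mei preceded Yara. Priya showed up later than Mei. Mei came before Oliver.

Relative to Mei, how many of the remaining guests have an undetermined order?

Forced before Mei: Ayaan and Tobi; forced after Mei: Oliver, Priya, and Yara.
That leaves Hassan, June, Kofi, Luca, and Ravi with no forced order relative to Mei — 5.

5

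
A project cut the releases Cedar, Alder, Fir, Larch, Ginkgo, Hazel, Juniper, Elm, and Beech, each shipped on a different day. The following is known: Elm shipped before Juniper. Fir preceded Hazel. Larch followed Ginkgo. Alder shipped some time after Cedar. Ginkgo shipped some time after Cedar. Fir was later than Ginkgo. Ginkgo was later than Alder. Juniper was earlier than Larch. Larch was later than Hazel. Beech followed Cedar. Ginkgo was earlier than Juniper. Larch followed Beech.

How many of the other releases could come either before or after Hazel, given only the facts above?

3

Forced before Hazel: Alder, Cedar, Fir, and Ginkgo; forced after Hazel: Larch.
That leaves Beech, Elm, and Juniper with no forced order relative to Hazel — 3.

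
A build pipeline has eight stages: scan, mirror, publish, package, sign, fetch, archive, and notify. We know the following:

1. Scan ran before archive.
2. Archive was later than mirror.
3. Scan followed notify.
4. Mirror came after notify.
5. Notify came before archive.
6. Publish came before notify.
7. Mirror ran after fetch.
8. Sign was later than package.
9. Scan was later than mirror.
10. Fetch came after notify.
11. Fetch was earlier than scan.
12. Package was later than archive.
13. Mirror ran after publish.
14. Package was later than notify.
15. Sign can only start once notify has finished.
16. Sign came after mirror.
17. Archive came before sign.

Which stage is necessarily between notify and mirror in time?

fetch

Tracing the constraints gives notify → fetch → mirror, so fetch sits after notify and before mirror.
No other stage is forced both after notify and before mirror.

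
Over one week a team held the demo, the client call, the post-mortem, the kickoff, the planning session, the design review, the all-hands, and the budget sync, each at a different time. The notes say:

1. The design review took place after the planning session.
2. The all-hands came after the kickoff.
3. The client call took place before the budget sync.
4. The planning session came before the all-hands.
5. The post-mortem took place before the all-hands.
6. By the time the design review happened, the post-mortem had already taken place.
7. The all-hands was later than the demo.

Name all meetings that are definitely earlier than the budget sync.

the client call

Directly stated before the budget sync: the client call.
No chain forces the design review (or any of the others) ahead of the budget sync.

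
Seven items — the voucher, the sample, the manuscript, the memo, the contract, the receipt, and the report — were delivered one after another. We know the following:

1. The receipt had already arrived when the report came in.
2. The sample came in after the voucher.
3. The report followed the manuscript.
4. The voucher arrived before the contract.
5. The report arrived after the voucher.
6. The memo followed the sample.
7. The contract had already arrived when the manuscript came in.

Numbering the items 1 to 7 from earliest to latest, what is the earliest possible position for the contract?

2

The voucher must come before the contract — 1 forced predecessor.
Nothing else is forced ahead of the contract, so its earliest slot is position 1 + 1 = 2.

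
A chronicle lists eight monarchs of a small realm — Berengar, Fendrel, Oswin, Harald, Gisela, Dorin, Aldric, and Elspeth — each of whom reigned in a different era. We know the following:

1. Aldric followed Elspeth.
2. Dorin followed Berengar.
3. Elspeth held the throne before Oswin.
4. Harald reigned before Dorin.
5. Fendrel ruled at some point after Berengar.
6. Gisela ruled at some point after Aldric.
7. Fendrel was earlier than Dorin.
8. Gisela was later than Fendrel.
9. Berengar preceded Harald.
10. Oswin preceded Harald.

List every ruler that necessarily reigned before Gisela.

Directly stated before Gisela: Aldric and Fendrel.
Berengar reaches Gisela via Berengar → Fendrel → Gisela.
Elspeth reaches Gisela via Elspeth → Aldric → Gisela.
No chain forces Harald (or any of the others) ahead of Gisela.

Aldric, Berengar, Elspeth, Fendrel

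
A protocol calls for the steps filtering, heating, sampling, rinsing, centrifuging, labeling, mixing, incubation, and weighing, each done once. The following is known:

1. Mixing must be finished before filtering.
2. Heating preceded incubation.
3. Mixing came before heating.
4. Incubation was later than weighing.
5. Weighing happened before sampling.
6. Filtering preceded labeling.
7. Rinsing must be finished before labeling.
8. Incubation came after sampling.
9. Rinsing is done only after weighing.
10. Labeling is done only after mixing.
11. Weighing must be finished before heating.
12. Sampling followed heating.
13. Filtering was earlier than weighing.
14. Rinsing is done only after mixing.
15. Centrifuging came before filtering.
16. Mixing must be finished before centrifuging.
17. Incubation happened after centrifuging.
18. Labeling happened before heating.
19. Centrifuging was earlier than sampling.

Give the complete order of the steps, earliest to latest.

The constraints fix every adjacent pair, so only one ordering works:
mixing → centrifuging → filtering → weighing → rinsing → labeling → heating → sampling → incubation.

mixing, centrifuging, filtering, weighing, rinsing, labeling, heating, sampling, incubation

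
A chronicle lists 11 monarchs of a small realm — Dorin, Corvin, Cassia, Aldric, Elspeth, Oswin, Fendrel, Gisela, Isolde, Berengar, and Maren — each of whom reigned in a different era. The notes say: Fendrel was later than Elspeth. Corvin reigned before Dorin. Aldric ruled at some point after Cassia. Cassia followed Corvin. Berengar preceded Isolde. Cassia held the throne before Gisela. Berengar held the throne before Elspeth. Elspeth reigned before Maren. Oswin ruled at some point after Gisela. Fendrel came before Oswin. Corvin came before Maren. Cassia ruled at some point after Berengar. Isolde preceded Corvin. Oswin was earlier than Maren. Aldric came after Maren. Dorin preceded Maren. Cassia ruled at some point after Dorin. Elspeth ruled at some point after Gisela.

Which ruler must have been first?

Berengar has a chain of constraints placing them before every other ruler, so Berengar must be first.

Berengar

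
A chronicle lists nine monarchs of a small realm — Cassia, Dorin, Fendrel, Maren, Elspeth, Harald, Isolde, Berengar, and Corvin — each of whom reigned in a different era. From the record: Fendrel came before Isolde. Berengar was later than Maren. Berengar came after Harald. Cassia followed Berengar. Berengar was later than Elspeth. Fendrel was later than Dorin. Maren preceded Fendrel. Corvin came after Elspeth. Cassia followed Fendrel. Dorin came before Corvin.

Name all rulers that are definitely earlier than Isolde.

Dorin, Fendrel, Maren

Directly stated before Isolde: Fendrel.
Dorin reaches Isolde via Dorin → Fendrel → Isolde.
Maren reaches Isolde via Maren → Fendrel → Isolde.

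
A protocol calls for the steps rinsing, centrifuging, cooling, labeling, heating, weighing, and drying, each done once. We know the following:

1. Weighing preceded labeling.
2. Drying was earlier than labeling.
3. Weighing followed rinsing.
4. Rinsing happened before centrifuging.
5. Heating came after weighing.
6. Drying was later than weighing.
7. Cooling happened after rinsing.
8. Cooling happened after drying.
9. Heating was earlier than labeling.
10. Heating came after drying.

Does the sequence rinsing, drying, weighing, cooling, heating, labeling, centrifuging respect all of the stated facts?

The constraints require weighing before drying, but in the proposed sequence drying appears ahead of weighing. That one violation is enough.

no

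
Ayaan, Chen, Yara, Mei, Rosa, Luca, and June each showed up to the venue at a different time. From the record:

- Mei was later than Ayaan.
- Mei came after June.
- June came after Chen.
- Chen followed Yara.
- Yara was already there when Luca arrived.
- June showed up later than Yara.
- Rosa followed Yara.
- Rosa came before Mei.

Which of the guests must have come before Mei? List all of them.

Ayaan, Chen, June, Rosa, Yara

Directly stated before Mei: Ayaan, June, and Rosa.
Chen reaches Mei via Chen → June → Mei.
Yara reaches Mei via Yara → June → Mei.
No chain forces Luca ahead of Mei.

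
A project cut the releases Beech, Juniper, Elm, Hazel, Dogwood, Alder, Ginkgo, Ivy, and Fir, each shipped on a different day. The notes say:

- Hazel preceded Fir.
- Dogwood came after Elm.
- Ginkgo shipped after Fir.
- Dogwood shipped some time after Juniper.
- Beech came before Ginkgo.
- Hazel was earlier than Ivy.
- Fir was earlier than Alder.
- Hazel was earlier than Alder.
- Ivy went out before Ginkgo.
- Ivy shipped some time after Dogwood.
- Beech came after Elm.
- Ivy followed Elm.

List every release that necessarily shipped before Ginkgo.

Beech, Dogwood, Elm, Fir, Hazel, Ivy, Juniper

Directly stated before Ginkgo: Beech, Fir, and Ivy.
Dogwood reaches Ginkgo via Dogwood → Ivy → Ginkgo.
Elm reaches Ginkgo via Elm → Beech → Ginkgo.
Hazel reaches Ginkgo via Hazel → Fir → Ginkgo.
Likewise Juniper reaches Ginkgo by chaining the stated constraints.
No chain forces Alder ahead of Ginkgo.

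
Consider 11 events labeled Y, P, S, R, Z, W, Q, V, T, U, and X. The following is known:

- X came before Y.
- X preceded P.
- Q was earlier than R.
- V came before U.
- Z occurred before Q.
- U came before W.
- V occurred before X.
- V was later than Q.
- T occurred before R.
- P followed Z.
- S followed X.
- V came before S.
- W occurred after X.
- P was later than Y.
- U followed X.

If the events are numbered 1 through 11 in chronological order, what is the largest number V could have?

V must come before P, S, U, W, X, and Y — 6 events forced after it.
Everything else can be placed before V in some valid order, so V can sit as late as position 11 − 6 = 5.

5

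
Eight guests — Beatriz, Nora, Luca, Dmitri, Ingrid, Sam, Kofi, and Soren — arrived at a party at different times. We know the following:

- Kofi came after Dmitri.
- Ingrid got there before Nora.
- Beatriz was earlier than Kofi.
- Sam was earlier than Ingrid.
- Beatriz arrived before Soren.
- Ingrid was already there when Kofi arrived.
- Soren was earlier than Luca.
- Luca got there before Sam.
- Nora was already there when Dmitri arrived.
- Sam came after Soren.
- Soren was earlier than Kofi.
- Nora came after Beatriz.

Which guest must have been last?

Every other guest has a chain of constraints placing them before Kofi, so Kofi is last.

Kofi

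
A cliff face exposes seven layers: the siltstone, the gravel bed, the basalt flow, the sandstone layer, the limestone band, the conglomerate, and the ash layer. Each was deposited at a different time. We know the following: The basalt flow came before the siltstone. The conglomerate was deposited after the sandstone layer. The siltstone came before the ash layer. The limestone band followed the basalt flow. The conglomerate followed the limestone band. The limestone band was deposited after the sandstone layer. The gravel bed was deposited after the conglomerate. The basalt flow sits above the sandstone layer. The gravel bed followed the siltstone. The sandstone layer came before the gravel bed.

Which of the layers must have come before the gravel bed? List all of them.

the basalt flow, the conglomerate, the limestone band, the sandstone layer, the siltstone

Directly stated before the gravel bed: the conglomerate, the sandstone layer, and the siltstone.
The basalt flow reaches the gravel bed via the basalt flow → the siltstone → the gravel bed.
The limestone band reaches the gravel bed via the limestone band → the conglomerate → the gravel bed.
No chain forces the ash layer ahead of the gravel bed.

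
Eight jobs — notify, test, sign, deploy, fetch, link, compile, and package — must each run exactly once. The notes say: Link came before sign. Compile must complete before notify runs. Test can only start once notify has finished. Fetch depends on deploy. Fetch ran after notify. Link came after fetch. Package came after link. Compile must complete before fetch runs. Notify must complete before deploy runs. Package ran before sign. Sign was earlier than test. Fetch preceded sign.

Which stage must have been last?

test

Every other stage has a chain of constraints placing it before test, so test is last.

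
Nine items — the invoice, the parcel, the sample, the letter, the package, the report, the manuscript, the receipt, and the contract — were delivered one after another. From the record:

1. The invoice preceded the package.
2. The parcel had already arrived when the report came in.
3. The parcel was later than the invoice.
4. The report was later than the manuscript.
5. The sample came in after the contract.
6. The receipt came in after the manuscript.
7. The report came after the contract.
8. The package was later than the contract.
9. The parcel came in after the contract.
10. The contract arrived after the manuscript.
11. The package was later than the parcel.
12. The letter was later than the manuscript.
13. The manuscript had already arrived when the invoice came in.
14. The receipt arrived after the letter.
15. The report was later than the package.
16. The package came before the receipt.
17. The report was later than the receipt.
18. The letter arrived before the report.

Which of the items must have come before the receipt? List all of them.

Directly stated before the receipt: the letter, the manuscript, and the package.
The contract reaches the receipt via the contract → the package → the receipt.
The invoice reaches the receipt via the invoice → the package → the receipt.
The parcel reaches the receipt via the parcel → the package → the receipt.

the contract, the invoice, the letter, the manuscript, the package, the parcel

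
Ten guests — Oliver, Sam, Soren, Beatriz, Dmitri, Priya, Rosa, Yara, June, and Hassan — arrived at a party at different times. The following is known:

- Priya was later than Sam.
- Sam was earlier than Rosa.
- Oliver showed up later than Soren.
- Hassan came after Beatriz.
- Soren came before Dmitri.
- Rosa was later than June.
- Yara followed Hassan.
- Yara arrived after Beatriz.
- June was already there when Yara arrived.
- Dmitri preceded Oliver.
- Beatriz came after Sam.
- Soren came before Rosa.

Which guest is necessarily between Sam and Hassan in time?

Beatriz

Tracing the constraints gives Sam → Beatriz → Hassan, so Beatriz sits after Sam and before Hassan.
No other guest is forced both after Sam and before Hassan.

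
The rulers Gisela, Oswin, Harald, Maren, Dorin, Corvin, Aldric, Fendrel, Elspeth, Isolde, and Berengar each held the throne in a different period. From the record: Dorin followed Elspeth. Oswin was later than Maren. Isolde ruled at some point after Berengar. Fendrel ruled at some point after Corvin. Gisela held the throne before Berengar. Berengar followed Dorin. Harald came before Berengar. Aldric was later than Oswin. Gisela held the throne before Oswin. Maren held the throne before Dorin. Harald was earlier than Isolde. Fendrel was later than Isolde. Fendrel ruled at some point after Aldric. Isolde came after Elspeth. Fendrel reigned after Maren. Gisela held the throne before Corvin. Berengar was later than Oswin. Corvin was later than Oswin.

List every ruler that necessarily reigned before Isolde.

Berengar, Dorin, Elspeth, Gisela, Harald, Maren, Oswin

Directly stated before Isolde: Berengar, Elspeth, and Harald.
Dorin reaches Isolde via Dorin → Berengar → Isolde.
Gisela reaches Isolde via Gisela → Berengar → Isolde.
Maren reaches Isolde via Maren → Dorin → Berengar → Isolde.
Likewise Oswin reaches Isolde by chaining the stated constraints.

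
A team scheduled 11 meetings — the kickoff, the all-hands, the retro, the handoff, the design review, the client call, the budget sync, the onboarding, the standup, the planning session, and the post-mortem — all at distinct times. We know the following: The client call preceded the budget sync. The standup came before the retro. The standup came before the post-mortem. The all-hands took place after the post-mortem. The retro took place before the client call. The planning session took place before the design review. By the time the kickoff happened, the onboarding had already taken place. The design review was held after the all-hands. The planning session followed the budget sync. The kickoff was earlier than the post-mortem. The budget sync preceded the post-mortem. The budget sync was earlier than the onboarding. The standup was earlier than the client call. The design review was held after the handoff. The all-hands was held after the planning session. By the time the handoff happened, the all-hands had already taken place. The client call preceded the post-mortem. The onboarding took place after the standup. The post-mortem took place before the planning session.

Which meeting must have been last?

Every other meeting has a chain of constraints placing it before the design review, so the design review is last.

the design review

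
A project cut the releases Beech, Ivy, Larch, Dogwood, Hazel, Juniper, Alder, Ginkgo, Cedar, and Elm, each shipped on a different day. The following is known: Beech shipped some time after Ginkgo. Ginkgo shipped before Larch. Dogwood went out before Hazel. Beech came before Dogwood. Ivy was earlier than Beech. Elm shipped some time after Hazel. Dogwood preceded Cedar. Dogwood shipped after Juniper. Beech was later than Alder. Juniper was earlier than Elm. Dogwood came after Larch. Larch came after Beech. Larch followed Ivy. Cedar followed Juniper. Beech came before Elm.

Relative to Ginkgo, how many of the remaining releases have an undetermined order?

3

Forced after Ginkgo: Beech, Cedar, Dogwood, Elm, Hazel, and Larch.
That leaves Alder, Ivy, and Juniper with no forced order relative to Ginkgo — 3.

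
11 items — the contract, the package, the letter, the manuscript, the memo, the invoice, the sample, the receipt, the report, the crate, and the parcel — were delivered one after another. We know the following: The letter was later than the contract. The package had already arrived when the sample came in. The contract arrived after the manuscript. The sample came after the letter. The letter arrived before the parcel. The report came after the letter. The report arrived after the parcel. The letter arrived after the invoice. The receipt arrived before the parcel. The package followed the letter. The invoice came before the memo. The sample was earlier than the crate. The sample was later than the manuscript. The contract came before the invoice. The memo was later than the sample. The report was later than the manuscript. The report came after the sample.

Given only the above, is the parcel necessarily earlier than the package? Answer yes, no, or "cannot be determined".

No chain of stated constraints runs from the parcel to the package, and none runs from the package to the parcel either.
So the relative order of the parcel and the package is not fixed by the given facts.

cannot be determined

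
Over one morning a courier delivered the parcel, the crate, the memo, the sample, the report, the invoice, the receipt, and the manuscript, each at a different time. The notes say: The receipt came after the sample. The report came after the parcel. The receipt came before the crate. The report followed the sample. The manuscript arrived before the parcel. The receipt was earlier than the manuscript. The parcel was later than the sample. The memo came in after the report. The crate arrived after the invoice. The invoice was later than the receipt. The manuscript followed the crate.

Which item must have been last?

the memo

Every other item has a chain of constraints placing it before the memo, so the memo is last.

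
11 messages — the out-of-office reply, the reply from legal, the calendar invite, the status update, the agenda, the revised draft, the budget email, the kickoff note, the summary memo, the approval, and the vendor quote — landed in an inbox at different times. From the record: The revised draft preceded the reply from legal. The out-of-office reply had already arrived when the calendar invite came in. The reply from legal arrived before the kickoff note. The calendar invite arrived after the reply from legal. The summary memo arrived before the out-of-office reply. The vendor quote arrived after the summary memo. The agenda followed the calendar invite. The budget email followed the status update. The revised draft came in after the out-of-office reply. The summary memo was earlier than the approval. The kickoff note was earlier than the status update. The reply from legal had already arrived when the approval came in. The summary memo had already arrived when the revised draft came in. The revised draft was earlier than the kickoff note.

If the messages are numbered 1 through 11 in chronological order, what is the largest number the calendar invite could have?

10

The calendar invite must come before the agenda — 1 message forced after it.
Everything else can be placed before the calendar invite in some valid order, so the calendar invite can sit as late as position 11 − 1 = 10.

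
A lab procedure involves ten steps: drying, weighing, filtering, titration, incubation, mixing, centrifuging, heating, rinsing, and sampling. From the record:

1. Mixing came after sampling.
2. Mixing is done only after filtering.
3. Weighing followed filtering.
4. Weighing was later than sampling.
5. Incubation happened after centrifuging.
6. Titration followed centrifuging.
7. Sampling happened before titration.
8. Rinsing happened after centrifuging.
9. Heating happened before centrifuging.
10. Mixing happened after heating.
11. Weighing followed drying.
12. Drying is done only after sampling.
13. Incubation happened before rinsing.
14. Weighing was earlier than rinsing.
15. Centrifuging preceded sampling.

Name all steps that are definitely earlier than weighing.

centrifuging, drying, filtering, heating, sampling

Directly stated before weighing: drying, filtering, and sampling.
Centrifuging reaches weighing via centrifuging → sampling → weighing.
Heating reaches weighing via heating → centrifuging → sampling → weighing.
No chain forces titration (or any of the others) ahead of weighing.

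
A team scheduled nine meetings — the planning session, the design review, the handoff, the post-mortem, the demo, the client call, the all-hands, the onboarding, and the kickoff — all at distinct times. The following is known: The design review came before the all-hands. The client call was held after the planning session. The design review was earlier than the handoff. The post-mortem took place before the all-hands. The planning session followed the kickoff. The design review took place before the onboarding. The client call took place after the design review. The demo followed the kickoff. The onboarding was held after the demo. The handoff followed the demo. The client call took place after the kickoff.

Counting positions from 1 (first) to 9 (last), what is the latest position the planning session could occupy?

The planning session must come before the client call — 1 meeting forced after it.
Everything else can be placed before the planning session in some valid order, so the planning session can sit as late as position 9 − 1 = 8.

8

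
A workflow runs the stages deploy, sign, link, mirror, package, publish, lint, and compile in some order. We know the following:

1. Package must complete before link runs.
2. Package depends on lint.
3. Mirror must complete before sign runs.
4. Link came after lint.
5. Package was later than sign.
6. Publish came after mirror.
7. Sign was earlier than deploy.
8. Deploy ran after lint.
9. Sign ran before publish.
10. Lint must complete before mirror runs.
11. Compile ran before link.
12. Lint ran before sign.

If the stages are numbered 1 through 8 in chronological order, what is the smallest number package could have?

4

Lint, mirror, and sign must all come before package — 3 forced predecessors.
Nothing else is forced ahead of package, so its earliest slot is position 3 + 1 = 4.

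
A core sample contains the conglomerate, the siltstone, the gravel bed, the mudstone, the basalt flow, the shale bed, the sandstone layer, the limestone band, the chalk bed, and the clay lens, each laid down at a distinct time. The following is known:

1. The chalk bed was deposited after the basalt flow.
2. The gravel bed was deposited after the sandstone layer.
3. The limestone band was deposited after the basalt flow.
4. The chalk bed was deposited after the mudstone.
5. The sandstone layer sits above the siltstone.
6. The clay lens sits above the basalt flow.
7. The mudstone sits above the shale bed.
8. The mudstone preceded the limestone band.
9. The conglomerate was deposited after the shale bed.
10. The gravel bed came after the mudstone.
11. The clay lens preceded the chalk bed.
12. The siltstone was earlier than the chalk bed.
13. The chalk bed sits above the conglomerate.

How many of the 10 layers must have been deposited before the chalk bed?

Directly stated before the chalk bed: the basalt flow, the clay lens, the conglomerate, the mudstone, and the siltstone.
The shale bed reaches the chalk bed via the shale bed → the mudstone → the chalk bed.
No chain forces the limestone band (or any of the others) ahead of the chalk bed.
That's the basalt flow, the clay lens, the conglomerate, the mudstone, the shale bed, and the siltstone — 6 in all.

6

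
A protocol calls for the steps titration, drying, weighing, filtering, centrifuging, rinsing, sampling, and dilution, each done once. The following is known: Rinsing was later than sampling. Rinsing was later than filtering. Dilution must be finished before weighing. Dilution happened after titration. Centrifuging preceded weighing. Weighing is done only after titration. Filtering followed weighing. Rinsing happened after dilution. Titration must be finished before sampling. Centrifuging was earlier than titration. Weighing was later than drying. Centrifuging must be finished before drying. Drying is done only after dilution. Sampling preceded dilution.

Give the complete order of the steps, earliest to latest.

centrifuging, titration, sampling, dilution, drying, weighing, filtering, rinsing

The constraints fix every adjacent pair, so only one ordering works:
centrifuging → titration → sampling → dilution → drying → weighing → filtering → rinsing.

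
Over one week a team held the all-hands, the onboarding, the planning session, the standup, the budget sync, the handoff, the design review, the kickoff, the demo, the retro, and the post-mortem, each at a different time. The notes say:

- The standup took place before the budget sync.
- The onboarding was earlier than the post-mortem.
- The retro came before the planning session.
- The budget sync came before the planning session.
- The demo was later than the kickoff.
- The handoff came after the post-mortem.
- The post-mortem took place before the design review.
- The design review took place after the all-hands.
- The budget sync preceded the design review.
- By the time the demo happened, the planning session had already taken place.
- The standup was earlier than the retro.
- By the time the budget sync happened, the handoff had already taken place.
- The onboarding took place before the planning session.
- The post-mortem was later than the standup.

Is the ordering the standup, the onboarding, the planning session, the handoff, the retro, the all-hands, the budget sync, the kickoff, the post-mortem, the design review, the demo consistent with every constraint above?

no

The constraints require the post-mortem before the handoff, but in the proposed sequence the handoff appears ahead of the post-mortem. That one violation is enough.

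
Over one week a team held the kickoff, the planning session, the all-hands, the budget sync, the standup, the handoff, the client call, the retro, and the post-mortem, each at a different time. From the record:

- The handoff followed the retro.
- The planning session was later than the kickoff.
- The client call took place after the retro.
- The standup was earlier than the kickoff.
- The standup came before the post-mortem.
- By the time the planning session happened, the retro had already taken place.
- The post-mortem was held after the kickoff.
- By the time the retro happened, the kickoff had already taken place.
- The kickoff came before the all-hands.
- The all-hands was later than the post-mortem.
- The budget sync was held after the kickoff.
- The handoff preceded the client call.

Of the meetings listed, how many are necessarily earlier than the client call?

4

Directly stated before the client call: the handoff and the retro.
The kickoff reaches the client call via the kickoff → the retro → the client call.
The standup reaches the client call via the standup → the kickoff → the retro → the client call.
No chain forces the budget sync (or any of the others) ahead of the client call.
That's the handoff, the kickoff, the retro, and the standup — 4 in all.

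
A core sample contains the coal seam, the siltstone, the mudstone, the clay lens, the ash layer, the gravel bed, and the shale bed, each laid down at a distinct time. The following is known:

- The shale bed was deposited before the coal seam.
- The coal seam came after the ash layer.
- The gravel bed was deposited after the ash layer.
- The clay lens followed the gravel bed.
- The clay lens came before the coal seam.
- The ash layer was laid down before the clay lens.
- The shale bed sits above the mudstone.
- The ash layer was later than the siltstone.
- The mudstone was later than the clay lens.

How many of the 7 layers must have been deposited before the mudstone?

4

Directly stated before the mudstone: the clay lens.
The ash layer reaches the mudstone via the ash layer → the clay lens → the mudstone.
The gravel bed reaches the mudstone via the gravel bed → the clay lens → the mudstone.
The siltstone reaches the mudstone via the siltstone → the ash layer → the clay lens → the mudstone.
That's the ash layer, the clay lens, the gravel bed, and the siltstone — 4 in all.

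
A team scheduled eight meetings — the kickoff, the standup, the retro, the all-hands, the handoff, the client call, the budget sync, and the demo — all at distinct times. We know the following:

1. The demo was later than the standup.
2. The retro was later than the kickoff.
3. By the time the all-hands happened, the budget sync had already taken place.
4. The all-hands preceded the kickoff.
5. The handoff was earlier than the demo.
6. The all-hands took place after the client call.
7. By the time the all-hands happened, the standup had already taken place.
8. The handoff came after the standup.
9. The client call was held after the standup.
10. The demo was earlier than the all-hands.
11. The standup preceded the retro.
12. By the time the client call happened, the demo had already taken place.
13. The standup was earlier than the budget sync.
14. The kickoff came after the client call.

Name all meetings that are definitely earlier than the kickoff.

the all-hands, the budget sync, the client call, the demo, the handoff, the standup

Directly stated before the kickoff: the all-hands and the client call.
The budget sync reaches the kickoff via the budget sync → the all-hands → the kickoff.
The demo reaches the kickoff via the demo → the all-hands → the kickoff.
The handoff reaches the kickoff via the handoff → the demo → the all-hands → the kickoff.
Likewise the standup reaches the kickoff by chaining the stated constraints.
No chain forces the retro ahead of the kickoff.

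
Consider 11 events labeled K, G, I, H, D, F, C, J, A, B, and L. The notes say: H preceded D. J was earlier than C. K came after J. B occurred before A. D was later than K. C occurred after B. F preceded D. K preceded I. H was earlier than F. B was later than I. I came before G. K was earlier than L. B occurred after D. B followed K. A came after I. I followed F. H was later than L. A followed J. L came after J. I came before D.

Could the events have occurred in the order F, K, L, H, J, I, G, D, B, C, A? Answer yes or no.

The constraints require J before K, but in the proposed sequence K appears ahead of J. That one violation is enough.

no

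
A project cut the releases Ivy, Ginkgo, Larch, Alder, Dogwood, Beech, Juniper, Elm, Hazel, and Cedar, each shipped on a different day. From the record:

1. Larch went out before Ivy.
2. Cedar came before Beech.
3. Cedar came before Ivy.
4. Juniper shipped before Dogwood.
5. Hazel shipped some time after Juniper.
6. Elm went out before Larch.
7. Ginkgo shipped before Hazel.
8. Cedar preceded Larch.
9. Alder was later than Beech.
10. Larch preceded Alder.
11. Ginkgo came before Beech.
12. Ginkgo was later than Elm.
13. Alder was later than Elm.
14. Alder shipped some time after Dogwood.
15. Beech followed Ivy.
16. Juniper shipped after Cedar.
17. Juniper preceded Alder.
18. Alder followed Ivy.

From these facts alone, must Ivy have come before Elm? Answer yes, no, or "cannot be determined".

no

Tracing the constraints gives Elm → Larch → Ivy, so Elm must come before Ivy.
That means Ivy cannot be before Elm.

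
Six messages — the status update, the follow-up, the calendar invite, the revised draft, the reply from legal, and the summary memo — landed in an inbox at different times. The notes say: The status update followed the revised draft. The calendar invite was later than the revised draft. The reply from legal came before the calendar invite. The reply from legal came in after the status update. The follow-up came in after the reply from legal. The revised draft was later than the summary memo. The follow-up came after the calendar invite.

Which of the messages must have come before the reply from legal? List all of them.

the revised draft, the status update, the summary memo

Directly stated before the reply from legal: the status update.
The revised draft reaches the reply from legal via the revised draft → the status update → the reply from legal.
The summary memo reaches the reply from legal via the summary memo → the revised draft → the status update → the reply from legal.
No chain forces the calendar invite (or any of the others) ahead of the reply from legal.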